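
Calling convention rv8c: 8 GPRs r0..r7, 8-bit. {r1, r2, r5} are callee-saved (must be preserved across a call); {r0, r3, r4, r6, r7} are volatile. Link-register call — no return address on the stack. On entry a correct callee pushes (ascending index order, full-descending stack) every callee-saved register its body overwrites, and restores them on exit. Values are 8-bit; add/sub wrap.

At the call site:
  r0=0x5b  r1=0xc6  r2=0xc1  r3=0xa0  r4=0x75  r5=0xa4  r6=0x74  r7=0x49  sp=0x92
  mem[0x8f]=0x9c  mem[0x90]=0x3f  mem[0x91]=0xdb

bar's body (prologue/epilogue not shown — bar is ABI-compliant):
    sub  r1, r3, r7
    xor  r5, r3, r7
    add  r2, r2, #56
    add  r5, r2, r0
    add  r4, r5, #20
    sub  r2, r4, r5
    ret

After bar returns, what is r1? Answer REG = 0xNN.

prologue: push r1 -> mem[0x91]=0xc6, sp=0x91
prologue: push r2 -> mem[0x90]=0xc1, sp=0x90
prologue: push r5 -> mem[0x8f]=0xa4, sp=0x8f
body[0] sub  r1, r3, r7 -> r1=0x57
body[1] xor  r5, r3, r7 -> r5=0xe9
body[2] add  r2, r2, #56 -> r2=0xf9
body[3] add  r5, r2, r0 -> r5=0x54
body[4] add  r4, r5, #20 -> r4=0x68
body[5] sub  r2, r4, r5 -> r2=0x14
epilogue: pop r5=0xa4, sp=0x90
epilogue: pop r2=0xc1, sp=0x91
epilogue: pop r1=0xc6, sp=0x92
r1 is callee-saved -> restored

REG = 0xc6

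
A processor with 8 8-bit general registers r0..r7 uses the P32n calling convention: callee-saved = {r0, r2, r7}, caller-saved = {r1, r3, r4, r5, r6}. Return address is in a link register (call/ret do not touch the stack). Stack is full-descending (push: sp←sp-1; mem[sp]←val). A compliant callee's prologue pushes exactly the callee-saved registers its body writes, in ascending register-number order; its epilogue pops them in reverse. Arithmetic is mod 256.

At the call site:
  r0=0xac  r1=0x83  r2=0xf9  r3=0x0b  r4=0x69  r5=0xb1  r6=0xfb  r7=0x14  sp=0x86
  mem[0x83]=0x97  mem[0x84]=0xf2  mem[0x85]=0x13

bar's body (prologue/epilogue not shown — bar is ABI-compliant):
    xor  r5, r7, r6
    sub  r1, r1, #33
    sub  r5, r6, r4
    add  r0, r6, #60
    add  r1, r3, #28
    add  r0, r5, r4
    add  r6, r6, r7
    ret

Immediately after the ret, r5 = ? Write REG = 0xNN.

prologue: push r0 → mem[0x85]=0xac, sp=0x85
body[0] xor  r5, r7, r6 → r5=0xef
body[1] sub  r1, r1, #33 → r1=0x62
body[2] sub  r5, r6, r4 → r5=0x92
body[3] add  r0, r6, #60 → r0=0x37
body[4] add  r1, r3, #28 → r1=0x27
body[5] add  r0, r5, r4 → r0=0xfb
body[6] add  r6, r6, r7 → r6=0x0f
epilogue: pop r0=0xac, sp=0x86
r5 is caller-saved → body value

REG = 0x92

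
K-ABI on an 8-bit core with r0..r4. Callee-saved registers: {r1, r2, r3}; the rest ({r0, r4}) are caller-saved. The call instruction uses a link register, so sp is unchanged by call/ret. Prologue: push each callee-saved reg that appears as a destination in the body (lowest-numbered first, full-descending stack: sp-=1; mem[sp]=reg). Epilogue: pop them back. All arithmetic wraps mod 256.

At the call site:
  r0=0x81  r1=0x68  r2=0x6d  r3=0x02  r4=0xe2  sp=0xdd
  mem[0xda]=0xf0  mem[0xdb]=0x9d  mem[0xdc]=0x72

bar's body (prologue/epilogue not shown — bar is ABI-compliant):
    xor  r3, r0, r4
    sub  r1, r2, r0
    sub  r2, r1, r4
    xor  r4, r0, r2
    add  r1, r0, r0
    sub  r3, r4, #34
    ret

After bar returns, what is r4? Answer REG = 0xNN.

prologue: push r1 -> mem[0xdc]=0x68, sp=0xdc
prologue: push r2 -> mem[0xdb]=0x6d, sp=0xdb
prologue: push r3 -> mem[0xda]=0x02, sp=0xda
body[0] xor  r3, r0, r4 -> r3=0x63
body[1] sub  r1, r2, r0 -> r1=0xec
body[2] sub  r2, r1, r4 -> r2=0x0a
body[3] xor  r4, r0, r2 -> r4=0x8b
body[4] add  r1, r0, r0 -> r1=0x02
body[5] sub  r3, r4, #34 -> r3=0x69
epilogue: pop r3=0x02, sp=0xdb
epilogue: pop r2=0x6d, sp=0xdc
epilogue: pop r1=0x68, sp=0xdd
r4 is caller-saved -> body value

REG = 0x8b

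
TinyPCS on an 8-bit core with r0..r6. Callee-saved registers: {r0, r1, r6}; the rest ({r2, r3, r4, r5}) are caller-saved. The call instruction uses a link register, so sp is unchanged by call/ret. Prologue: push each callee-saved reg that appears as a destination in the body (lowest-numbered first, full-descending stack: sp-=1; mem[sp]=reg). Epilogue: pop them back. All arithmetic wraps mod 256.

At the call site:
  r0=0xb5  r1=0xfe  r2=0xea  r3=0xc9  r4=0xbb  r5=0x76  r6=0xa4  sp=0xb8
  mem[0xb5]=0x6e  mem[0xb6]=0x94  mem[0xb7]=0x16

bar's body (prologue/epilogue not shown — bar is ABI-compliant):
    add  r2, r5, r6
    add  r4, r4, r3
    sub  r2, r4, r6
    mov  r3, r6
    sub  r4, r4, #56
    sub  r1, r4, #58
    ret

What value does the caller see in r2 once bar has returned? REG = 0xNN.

prologue: push r1 → mem[0xb7]=0xfe, sp=0xb7
body[0] add  r2, r5, r6 → r2=0x1a
body[1] add  r4, r4, r3 → r4=0x84
body[2] sub  r2, r4, r6 → r2=0xe0
body[3] mov  r3, r6 → r3=0xa4
body[4] sub  r4, r4, #56 → r4=0x4c
body[5] sub  r1, r4, #58 → r1=0x12
epilogue: pop r1=0xfe, sp=0xb8
r2 is caller-saved → body value

REG = 0xe0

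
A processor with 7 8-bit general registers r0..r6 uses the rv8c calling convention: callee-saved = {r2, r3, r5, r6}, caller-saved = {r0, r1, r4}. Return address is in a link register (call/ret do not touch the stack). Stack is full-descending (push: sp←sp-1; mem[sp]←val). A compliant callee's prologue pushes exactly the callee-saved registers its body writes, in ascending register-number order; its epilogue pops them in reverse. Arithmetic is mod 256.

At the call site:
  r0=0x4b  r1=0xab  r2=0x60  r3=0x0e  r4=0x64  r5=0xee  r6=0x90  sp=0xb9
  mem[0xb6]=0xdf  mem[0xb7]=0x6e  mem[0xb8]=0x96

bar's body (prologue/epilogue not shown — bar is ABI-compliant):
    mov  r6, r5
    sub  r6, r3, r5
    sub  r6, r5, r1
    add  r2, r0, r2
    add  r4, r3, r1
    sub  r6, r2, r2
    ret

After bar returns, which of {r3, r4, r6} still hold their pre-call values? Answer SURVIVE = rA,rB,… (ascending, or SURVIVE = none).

SURVIVE = r3,r6

prologue: push r2 → mem[0xb8]=0x60, sp=0xb8
prologue: push r6 → mem[0xb7]=0x90, sp=0xb7
body[0] mov  r6, r5 → r6=0xee
body[1] sub  r6, r3, r5 → r6=0x20
body[2] sub  r6, r5, r1 → r6=0x43
body[3] add  r2, r0, r2 → r2=0xab
body[4] add  r4, r3, r1 → r4=0xb9
body[5] sub  r6, r2, r2 → r6=0x00
epilogue: pop r6=0x90, sp=0xb8
epilogue: pop r2=0x60, sp=0xb9
r3: callee-saved, written=False
r4: caller-saved, written=True
r6: callee-saved, written=True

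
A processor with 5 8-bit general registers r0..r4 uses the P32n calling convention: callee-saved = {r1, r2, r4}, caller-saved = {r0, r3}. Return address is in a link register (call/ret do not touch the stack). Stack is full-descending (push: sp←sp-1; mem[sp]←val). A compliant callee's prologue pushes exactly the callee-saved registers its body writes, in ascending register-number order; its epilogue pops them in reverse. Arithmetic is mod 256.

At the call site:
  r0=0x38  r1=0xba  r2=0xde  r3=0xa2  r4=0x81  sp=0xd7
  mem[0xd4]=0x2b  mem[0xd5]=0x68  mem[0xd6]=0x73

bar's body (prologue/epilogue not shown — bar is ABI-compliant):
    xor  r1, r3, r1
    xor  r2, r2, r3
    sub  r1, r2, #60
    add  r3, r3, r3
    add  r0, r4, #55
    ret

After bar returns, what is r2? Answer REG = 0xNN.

REG = 0xde

prologue: push r1 -> mem[0xd6]=0xba, sp=0xd6
prologue: push r2 -> mem[0xd5]=0xde, sp=0xd5
body[0] xor  r1, r3, r1 -> r1=0x18
body[1] xor  r2, r2, r3 -> r2=0x7c
body[2] sub  r1, r2, #60 -> r1=0x40
body[3] add  r3, r3, r3 -> r3=0x44
body[4] add  r0, r4, #55 -> r0=0xb8
epilogue: pop r2=0xde, sp=0xd6
epilogue: pop r1=0xba, sp=0xd7
r2 is callee-saved -> restored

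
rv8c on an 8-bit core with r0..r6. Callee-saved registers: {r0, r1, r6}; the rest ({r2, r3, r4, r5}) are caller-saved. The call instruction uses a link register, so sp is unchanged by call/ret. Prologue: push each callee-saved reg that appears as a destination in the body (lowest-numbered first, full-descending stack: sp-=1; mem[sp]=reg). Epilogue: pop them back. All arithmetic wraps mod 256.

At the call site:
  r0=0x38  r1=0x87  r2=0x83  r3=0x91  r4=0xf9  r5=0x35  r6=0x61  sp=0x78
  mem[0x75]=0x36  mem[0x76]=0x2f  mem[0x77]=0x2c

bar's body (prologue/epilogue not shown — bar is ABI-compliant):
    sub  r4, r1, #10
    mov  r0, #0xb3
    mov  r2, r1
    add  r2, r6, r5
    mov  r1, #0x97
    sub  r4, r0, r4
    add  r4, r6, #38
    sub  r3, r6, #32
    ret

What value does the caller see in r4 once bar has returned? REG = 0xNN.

prologue: push r0 -> mem[0x77]=0x38, sp=0x77
prologue: push r1 -> mem[0x76]=0x87, sp=0x76
body[0] sub  r4, r1, #10 -> r4=0x7d
body[1] mov  r0, #0xb3 -> r0=0xb3
body[2] mov  r2, r1 -> r2=0x87
body[3] add  r2, r6, r5 -> r2=0x96
body[4] mov  r1, #0x97 -> r1=0x97
body[5] sub  r4, r0, r4 -> r4=0x36
body[6] add  r4, r6, #38 -> r4=0x87
body[7] sub  r3, r6, #32 -> r3=0x41
epilogue: pop r1=0x87, sp=0x77
epilogue: pop r0=0x38, sp=0x78
r4 is caller-saved -> body value

REG = 0x87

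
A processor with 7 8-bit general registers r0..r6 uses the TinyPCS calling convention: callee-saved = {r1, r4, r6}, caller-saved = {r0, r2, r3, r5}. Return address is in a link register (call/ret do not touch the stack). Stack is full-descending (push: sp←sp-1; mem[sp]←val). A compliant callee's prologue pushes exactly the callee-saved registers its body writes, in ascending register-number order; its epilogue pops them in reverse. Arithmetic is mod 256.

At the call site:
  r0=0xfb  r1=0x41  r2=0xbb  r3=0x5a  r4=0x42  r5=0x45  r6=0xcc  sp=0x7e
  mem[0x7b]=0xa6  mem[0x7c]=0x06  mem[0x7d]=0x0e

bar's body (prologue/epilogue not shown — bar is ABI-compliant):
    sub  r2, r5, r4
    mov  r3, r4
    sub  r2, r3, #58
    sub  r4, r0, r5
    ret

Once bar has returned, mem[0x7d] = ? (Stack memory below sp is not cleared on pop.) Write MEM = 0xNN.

MEM = 0x42

prologue: push r4 → mem[0x7d]=0x42, sp=0x7d
body[0] sub  r2, r5, r4 → r2=0x03
body[1] mov  r3, r4 → r3=0x42
body[2] sub  r2, r3, #58 → r2=0x08
body[3] sub  r4, r0, r5 → r4=0xb6
epilogue: pop r4=0x42, sp=0x7e
prologue pushed ['r4'] at ['0x7d']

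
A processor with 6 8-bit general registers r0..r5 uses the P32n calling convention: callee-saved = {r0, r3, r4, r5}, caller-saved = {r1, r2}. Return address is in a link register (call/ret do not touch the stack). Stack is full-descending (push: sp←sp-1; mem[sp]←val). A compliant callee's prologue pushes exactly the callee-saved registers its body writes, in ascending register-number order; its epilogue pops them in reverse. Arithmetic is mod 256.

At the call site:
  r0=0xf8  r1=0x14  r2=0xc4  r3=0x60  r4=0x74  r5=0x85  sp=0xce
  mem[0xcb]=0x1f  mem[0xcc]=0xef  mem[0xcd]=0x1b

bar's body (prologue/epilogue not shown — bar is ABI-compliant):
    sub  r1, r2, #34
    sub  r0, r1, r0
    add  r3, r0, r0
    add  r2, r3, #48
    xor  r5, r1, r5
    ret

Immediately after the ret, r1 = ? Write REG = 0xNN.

REG = 0xa2

prologue: push r0 → mem[0xcd]=0xf8, sp=0xcd
prologue: push r3 → mem[0xcc]=0x60, sp=0xcc
prologue: push r5 → mem[0xcb]=0x85, sp=0xcb
body[0] sub  r1, r2, #34 → r1=0xa2
body[1] sub  r0, r1, r0 → r0=0xaa
body[2] add  r3, r0, r0 → r3=0x54
body[3] add  r2, r3, #48 → r2=0x84
body[4] xor  r5, r1, r5 → r5=0x27
epilogue: pop r5=0x85, sp=0xcc
epilogue: pop r3=0x60, sp=0xcd
epilogue: pop r0=0xf8, sp=0xce
r1 is caller-saved → body value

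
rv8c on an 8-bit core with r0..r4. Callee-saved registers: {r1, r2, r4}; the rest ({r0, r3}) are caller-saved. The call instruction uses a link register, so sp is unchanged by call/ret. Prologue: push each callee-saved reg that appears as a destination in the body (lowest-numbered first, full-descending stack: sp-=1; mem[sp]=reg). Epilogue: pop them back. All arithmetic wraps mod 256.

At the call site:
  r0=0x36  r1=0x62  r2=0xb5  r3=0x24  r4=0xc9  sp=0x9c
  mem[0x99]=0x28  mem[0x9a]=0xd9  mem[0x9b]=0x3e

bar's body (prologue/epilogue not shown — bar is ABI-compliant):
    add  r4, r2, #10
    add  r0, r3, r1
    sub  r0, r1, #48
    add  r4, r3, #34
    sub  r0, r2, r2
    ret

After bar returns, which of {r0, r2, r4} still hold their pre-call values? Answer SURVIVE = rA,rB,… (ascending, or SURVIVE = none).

SURVIVE = r2,r4

prologue: push r4 -> mem[0x9b]=0xc9, sp=0x9b
body[0] add  r4, r2, #10 -> r4=0xbf
body[1] add  r0, r3, r1 -> r0=0x86
body[2] sub  r0, r1, #48 -> r0=0x32
body[3] add  r4, r3, #34 -> r4=0x46
body[4] sub  r0, r2, r2 -> r0=0x00
epilogue: pop r4=0xc9, sp=0x9c
r0: caller-saved, written=True
r2: callee-saved, written=False
r4: callee-saved, written=True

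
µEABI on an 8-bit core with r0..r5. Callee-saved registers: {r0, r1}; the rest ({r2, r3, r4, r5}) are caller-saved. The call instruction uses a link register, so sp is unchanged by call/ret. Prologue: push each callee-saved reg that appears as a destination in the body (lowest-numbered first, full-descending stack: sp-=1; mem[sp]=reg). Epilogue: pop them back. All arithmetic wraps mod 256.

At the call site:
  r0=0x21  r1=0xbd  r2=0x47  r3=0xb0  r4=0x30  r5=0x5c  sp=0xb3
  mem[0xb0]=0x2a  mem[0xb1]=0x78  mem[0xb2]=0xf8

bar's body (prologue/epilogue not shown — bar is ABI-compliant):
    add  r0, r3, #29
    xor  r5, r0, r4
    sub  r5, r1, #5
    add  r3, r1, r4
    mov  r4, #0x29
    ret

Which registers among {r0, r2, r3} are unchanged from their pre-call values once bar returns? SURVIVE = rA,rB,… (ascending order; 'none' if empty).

prologue: push r0 -> mem[0xb2]=0x21, sp=0xb2
body[0] add  r0, r3, #29 -> r0=0xcd
body[1] xor  r5, r0, r4 -> r5=0xfd
body[2] sub  r5, r1, #5 -> r5=0xb8
body[3] add  r3, r1, r4 -> r3=0xed
body[4] mov  r4, #0x29 -> r4=0x29
epilogue: pop r0=0x21, sp=0xb3
r0: callee-saved, written=True
r2: caller-saved, written=False
r3: caller-saved, written=True

SURVIVE = r0,r2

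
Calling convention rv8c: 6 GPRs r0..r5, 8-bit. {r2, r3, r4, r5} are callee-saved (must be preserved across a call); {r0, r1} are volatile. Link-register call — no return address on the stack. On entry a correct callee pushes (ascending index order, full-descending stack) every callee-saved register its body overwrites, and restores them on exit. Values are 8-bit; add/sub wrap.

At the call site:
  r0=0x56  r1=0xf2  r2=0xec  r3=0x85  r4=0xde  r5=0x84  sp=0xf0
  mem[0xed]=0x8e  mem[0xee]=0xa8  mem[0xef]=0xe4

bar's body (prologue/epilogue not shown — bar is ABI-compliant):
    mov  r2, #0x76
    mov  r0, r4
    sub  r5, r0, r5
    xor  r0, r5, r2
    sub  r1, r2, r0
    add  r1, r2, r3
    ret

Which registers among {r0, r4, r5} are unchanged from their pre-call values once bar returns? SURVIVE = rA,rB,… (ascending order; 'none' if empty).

SURVIVE = r4,r5

prologue: push r2 -> mem[0xef]=0xec, sp=0xef
prologue: push r5 -> mem[0xee]=0x84, sp=0xee
body[0] mov  r2, #0x76 -> r2=0x76
body[1] mov  r0, r4 -> r0=0xde
body[2] sub  r5, r0, r5 -> r5=0x5a
body[3] xor  r0, r5, r2 -> r0=0x2c
body[4] sub  r1, r2, r0 -> r1=0x4a
body[5] add  r1, r2, r3 -> r1=0xfb
epilogue: pop r5=0x84, sp=0xef
epilogue: pop r2=0xec, sp=0xf0
r0: caller-saved, written=True
r4: callee-saved, written=False
r5: callee-saved, written=True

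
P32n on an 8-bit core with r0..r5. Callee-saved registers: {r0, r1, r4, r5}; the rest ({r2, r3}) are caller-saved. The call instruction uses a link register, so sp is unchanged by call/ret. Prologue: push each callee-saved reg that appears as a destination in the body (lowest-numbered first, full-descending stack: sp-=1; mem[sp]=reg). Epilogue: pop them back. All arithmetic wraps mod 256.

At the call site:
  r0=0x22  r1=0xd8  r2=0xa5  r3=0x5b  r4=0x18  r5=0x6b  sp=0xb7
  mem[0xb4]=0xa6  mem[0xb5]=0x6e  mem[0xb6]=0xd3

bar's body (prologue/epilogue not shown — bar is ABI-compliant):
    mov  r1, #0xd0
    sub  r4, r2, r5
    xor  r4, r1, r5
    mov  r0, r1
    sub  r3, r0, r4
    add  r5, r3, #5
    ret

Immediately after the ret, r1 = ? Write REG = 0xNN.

REG = 0xd8

prologue: push r0 → mem[0xb6]=0x22, sp=0xb6
prologue: push r1 → mem[0xb5]=0xd8, sp=0xb5
prologue: push r4 → mem[0xb4]=0x18, sp=0xb4
prologue: push r5 → mem[0xb3]=0x6b, sp=0xb3
body[0] mov  r1, #0xd0 → r1=0xd0
body[1] sub  r4, r2, r5 → r4=0x3a
body[2] xor  r4, r1, r5 → r4=0xbb
body[3] mov  r0, r1 → r0=0xd0
body[4] sub  r3, r0, r4 → r3=0x15
body[5] add  r5, r3, #5 → r5=0x1a
epilogue: pop r5=0x6b, sp=0xb4
epilogue: pop r4=0x18, sp=0xb5
epilogue: pop r1=0xd8, sp=0xb6
epilogue: pop r0=0x22, sp=0xb7
r1 is callee-saved → restored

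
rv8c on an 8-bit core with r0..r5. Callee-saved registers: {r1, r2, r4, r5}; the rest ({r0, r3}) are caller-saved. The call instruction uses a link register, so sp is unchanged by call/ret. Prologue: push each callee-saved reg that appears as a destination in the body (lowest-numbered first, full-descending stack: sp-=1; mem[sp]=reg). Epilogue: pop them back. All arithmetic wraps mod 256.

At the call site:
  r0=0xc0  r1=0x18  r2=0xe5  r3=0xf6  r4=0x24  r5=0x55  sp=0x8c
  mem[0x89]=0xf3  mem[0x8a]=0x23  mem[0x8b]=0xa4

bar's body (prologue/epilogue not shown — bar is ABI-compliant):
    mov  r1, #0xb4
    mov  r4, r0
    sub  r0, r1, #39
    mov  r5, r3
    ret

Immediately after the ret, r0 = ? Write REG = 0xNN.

prologue: push r1 → mem[0x8b]=0x18, sp=0x8b
prologue: push r4 → mem[0x8a]=0x24, sp=0x8a
prologue: push r5 → mem[0x89]=0x55, sp=0x89
body[0] mov  r1, #0xb4 → r1=0xb4
body[1] mov  r4, r0 → r4=0xc0
body[2] sub  r0, r1, #39 → r0=0x8d
body[3] mov  r5, r3 → r5=0xf6
epilogue: pop r5=0x55, sp=0x8a
epilogue: pop r4=0x24, sp=0x8b
epilogue: pop r1=0x18, sp=0x8c
r0 is caller-saved → body value

REG = 0x8d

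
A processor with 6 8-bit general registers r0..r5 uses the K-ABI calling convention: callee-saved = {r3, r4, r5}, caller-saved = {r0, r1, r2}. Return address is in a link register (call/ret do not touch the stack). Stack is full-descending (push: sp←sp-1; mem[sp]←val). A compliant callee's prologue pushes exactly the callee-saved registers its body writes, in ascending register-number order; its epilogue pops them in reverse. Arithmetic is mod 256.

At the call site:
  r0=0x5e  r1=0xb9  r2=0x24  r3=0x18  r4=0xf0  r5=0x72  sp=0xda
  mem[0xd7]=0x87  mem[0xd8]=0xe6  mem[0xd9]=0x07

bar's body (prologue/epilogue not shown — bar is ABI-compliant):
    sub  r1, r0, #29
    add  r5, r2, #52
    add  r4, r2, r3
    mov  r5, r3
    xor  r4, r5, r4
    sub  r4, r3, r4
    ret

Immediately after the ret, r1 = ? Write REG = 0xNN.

REG = 0x41

prologue: push r4 → mem[0xd9]=0xf0, sp=0xd9
prologue: push r5 → mem[0xd8]=0x72, sp=0xd8
body[0] sub  r1, r0, #29 → r1=0x41
body[1] add  r5, r2, #52 → r5=0x58
body[2] add  r4, r2, r3 → r4=0x3c
body[3] mov  r5, r3 → r5=0x18
body[4] xor  r4, r5, r4 → r4=0x24
body[5] sub  r4, r3, r4 → r4=0xf4
epilogue: pop r5=0x72, sp=0xd9
epilogue: pop r4=0xf0, sp=0xda
r1 is caller-saved → body value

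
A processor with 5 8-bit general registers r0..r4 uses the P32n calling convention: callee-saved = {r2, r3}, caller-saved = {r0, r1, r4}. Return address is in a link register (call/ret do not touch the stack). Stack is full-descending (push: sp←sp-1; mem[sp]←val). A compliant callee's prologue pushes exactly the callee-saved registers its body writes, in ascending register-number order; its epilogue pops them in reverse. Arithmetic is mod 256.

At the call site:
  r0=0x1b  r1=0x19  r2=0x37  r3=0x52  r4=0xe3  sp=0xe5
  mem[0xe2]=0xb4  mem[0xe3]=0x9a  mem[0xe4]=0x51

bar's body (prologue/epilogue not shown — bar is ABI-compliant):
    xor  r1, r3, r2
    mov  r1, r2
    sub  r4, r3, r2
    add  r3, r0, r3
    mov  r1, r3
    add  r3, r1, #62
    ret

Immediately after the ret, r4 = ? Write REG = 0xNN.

prologue: push r3 → mem[0xe4]=0x52, sp=0xe4
body[0] xor  r1, r3, r2 → r1=0x65
body[1] mov  r1, r2 → r1=0x37
body[2] sub  r4, r3, r2 → r4=0x1b
body[3] add  r3, r0, r3 → r3=0x6d
body[4] mov  r1, r3 → r1=0x6d
body[5] add  r3, r1, #62 → r3=0xab
epilogue: pop r3=0x52, sp=0xe5
r4 is caller-saved → body value

REG = 0x1b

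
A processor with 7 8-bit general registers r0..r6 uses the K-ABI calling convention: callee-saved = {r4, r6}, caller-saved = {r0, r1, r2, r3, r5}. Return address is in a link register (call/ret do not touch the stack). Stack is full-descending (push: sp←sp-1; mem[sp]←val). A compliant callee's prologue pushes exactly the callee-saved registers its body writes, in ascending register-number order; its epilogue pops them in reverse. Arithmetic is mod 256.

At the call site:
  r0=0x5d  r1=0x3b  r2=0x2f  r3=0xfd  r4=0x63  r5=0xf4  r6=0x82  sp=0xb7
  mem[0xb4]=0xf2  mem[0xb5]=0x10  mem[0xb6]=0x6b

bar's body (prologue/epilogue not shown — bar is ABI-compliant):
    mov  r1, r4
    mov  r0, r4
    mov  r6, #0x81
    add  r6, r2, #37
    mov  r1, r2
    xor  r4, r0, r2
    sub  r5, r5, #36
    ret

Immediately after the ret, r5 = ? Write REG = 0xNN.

REG = 0xd0

prologue: push r4 -> mem[0xb6]=0x63, sp=0xb6
prologue: push r6 -> mem[0xb5]=0x82, sp=0xb5
body[0] mov  r1, r4 -> r1=0x63
body[1] mov  r0, r4 -> r0=0x63
body[2] mov  r6, #0x81 -> r6=0x81
body[3] add  r6, r2, #37 -> r6=0x54
body[4] mov  r1, r2 -> r1=0x2f
body[5] xor  r4, r0, r2 -> r4=0x4c
body[6] sub  r5, r5, #36 -> r5=0xd0
epilogue: pop r6=0x82, sp=0xb6
epilogue: pop r4=0x63, sp=0xb7
r5 is caller-saved -> body value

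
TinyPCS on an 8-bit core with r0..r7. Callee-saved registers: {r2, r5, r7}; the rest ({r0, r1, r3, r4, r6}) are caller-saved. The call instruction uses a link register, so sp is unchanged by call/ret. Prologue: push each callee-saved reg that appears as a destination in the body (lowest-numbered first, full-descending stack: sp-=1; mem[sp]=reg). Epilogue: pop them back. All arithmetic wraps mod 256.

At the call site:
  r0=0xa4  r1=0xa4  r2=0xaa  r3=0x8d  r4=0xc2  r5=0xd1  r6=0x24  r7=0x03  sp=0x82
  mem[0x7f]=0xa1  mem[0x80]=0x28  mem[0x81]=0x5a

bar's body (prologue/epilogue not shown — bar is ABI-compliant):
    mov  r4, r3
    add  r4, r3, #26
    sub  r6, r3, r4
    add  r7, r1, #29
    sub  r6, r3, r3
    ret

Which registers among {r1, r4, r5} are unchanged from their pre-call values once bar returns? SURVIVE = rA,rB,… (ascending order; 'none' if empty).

SURVIVE = r1,r5

prologue: push r7 -> mem[0x81]=0x03, sp=0x81
body[0] mov  r4, r3 -> r4=0x8d
body[1] add  r4, r3, #26 -> r4=0xa7
body[2] sub  r6, r3, r4 -> r6=0xe6
body[3] add  r7, r1, #29 -> r7=0xc1
body[4] sub  r6, r3, r3 -> r6=0x00
epilogue: pop r7=0x03, sp=0x82
r1: caller-saved, written=False
r4: caller-saved, written=True
r5: callee-saved, written=False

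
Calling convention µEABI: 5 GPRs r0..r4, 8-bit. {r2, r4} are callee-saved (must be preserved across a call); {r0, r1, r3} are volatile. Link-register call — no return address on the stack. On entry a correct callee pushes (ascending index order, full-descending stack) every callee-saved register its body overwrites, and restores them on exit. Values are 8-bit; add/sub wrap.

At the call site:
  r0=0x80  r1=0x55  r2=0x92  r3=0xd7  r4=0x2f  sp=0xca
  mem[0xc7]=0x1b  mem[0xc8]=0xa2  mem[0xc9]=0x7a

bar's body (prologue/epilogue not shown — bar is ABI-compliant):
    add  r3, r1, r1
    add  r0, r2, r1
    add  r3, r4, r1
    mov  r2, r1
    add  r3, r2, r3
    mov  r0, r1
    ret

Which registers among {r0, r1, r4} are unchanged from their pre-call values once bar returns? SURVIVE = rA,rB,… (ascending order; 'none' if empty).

prologue: push r2 → mem[0xc9]=0x92, sp=0xc9
body[0] add  r3, r1, r1 → r3=0xaa
body[1] add  r0, r2, r1 → r0=0xe7
body[2] add  r3, r4, r1 → r3=0x84
body[3] mov  r2, r1 → r2=0x55
body[4] add  r3, r2, r3 → r3=0xd9
body[5] mov  r0, r1 → r0=0x55
epilogue: pop r2=0x92, sp=0xca
r0: caller-saved, written=True
r1: caller-saved, written=False
r4: callee-saved, written=False

SURVIVE = r1,r4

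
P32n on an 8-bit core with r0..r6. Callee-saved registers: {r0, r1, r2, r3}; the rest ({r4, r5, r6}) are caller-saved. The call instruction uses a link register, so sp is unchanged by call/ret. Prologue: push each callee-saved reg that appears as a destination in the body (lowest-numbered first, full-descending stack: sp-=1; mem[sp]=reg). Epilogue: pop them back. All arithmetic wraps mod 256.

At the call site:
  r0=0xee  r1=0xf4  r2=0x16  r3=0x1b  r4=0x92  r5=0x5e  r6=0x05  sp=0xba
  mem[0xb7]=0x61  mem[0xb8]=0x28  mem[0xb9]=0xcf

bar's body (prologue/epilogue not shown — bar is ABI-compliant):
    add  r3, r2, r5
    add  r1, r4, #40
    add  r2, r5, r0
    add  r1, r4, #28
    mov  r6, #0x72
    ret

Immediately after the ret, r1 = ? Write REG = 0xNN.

REG = 0xf4

prologue: push r1 -> mem[0xb9]=0xf4, sp=0xb9
prologue: push r2 -> mem[0xb8]=0x16, sp=0xb8
prologue: push r3 -> mem[0xb7]=0x1b, sp=0xb7
body[0] add  r3, r2, r5 -> r3=0x74
body[1] add  r1, r4, #40 -> r1=0xba
body[2] add  r2, r5, r0 -> r2=0x4c
body[3] add  r1, r4, #28 -> r1=0xae
body[4] mov  r6, #0x72 -> r6=0x72
epilogue: pop r3=0x1b, sp=0xb8
epilogue: pop r2=0x16, sp=0xb9
epilogue: pop r1=0xf4, sp=0xba
r1 is callee-saved -> restored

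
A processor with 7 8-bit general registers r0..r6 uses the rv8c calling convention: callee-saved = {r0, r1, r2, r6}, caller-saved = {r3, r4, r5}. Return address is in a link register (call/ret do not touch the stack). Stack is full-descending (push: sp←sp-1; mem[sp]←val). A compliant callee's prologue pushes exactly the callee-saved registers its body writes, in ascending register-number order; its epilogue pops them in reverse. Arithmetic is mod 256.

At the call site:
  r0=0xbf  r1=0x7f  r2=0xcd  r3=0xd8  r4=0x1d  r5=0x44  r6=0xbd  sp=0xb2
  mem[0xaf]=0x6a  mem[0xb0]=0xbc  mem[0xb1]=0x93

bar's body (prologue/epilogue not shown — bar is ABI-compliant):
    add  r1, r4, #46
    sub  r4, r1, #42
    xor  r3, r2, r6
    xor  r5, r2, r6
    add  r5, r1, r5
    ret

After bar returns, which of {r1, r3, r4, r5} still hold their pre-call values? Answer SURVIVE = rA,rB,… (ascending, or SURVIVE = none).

prologue: push r1 -> mem[0xb1]=0x7f, sp=0xb1
body[0] add  r1, r4, #46 -> r1=0x4b
body[1] sub  r4, r1, #42 -> r4=0x21
body[2] xor  r3, r2, r6 -> r3=0x70
body[3] xor  r5, r2, r6 -> r5=0x70
body[4] add  r5, r1, r5 -> r5=0xbb
epilogue: pop r1=0x7f, sp=0xb2
r1: callee-saved, written=True
r3: caller-saved, written=True
r4: caller-saved, written=True
r5: caller-saved, written=True

SURVIVE = r1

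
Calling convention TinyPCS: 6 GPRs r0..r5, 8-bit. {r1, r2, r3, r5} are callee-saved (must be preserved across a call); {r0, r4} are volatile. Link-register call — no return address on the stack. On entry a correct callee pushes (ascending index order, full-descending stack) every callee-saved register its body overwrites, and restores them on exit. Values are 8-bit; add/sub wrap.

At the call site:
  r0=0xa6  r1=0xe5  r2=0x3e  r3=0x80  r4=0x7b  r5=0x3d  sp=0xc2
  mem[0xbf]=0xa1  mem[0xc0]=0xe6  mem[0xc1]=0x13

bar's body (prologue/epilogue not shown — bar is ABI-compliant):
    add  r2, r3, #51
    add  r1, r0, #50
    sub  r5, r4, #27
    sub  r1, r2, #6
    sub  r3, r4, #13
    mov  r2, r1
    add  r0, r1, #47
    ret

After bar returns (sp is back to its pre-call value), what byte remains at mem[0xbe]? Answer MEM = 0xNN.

prologue: push r1 → mem[0xc1]=0xe5, sp=0xc1
prologue: push r2 → mem[0xc0]=0x3e, sp=0xc0
prologue: push r3 → mem[0xbf]=0x80, sp=0xbf
prologue: push r5 → mem[0xbe]=0x3d, sp=0xbe
body[0] add  r2, r3, #51 → r2=0xb3
body[1] add  r1, r0, #50 → r1=0xd8
body[2] sub  r5, r4, #27 → r5=0x60
body[3] sub  r1, r2, #6 → r1=0xad
body[4] sub  r3, r4, #13 → r3=0x6e
body[5] mov  r2, r1 → r2=0xad
body[6] add  r0, r1, #47 → r0=0xdc
epilogue: pop r5=0x3d, sp=0xbf
epilogue: pop r3=0x80, sp=0xc0
epilogue: pop r2=0x3e, sp=0xc1
epilogue: pop r1=0xe5, sp=0xc2
prologue pushed ['r1', 'r2', 'r3', 'r5'] at ['0xc1', '0xc0', '0xbf', '0xbe']

MEM = 0x3d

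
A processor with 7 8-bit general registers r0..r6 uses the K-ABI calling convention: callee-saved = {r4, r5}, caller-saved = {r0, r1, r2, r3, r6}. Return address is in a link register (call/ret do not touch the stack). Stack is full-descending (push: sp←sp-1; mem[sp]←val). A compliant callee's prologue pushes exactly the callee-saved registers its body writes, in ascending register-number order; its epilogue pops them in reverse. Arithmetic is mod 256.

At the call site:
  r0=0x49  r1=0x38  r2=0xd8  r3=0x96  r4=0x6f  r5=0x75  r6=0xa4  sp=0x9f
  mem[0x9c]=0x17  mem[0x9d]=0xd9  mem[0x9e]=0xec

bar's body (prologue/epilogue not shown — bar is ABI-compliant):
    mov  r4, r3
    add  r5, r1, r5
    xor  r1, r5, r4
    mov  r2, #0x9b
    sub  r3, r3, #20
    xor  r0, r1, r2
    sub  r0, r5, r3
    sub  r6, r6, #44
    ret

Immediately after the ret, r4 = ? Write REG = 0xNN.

REG = 0x6f

prologue: push r4 → mem[0x9e]=0x6f, sp=0x9e
prologue: push r5 → mem[0x9d]=0x75, sp=0x9d
body[0] mov  r4, r3 → r4=0x96
body[1] add  r5, r1, r5 → r5=0xad
body[2] xor  r1, r5, r4 → r1=0x3b
body[3] mov  r2, #0x9b → r2=0x9b
body[4] sub  r3, r3, #20 → r3=0x82
body[5] xor  r0, r1, r2 → r0=0xa0
body[6] sub  r0, r5, r3 → r0=0x2b
body[7] sub  r6, r6, #44 → r6=0x78
epilogue: pop r5=0x75, sp=0x9e
epilogue: pop r4=0x6f, sp=0x9f
r4 is callee-saved → restored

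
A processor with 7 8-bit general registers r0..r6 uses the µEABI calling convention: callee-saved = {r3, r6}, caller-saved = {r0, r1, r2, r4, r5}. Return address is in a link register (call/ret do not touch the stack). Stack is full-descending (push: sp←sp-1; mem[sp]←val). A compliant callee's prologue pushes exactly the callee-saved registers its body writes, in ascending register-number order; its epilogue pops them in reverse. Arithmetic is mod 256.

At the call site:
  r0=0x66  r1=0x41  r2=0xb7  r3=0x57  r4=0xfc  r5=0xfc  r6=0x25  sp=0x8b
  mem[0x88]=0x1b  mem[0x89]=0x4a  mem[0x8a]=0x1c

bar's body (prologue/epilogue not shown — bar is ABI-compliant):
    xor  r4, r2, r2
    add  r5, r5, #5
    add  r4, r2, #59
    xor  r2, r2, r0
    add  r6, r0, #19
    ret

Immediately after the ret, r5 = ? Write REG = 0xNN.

prologue: push r6 -> mem[0x8a]=0x25, sp=0x8a
body[0] xor  r4, r2, r2 -> r4=0x00
body[1] add  r5, r5, #5 -> r5=0x01
body[2] add  r4, r2, #59 -> r4=0xf2
body[3] xor  r2, r2, r0 -> r2=0xd1
body[4] add  r6, r0, #19 -> r6=0x79
epilogue: pop r6=0x25, sp=0x8b
r5 is caller-saved -> body value

REG = 0x01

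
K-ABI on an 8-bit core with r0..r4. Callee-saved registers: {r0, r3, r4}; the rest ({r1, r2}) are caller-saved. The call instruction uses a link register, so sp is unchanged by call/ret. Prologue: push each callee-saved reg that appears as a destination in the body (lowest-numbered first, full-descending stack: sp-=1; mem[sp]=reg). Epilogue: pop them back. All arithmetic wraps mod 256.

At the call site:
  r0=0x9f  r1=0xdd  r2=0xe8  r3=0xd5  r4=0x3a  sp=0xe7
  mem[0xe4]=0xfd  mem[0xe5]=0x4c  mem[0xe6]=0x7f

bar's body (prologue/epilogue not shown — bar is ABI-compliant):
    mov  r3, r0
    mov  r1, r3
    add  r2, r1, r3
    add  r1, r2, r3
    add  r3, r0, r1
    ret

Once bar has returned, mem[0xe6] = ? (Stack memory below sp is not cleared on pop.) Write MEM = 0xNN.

MEM = 0xd5

prologue: push r3 -> mem[0xe6]=0xd5, sp=0xe6
body[0] mov  r3, r0 -> r3=0x9f
body[1] mov  r1, r3 -> r1=0x9f
body[2] add  r2, r1, r3 -> r2=0x3e
body[3] add  r1, r2, r3 -> r1=0xdd
body[4] add  r3, r0, r1 -> r3=0x7c
epilogue: pop r3=0xd5, sp=0xe7
prologue pushed ['r3'] at ['0xe6']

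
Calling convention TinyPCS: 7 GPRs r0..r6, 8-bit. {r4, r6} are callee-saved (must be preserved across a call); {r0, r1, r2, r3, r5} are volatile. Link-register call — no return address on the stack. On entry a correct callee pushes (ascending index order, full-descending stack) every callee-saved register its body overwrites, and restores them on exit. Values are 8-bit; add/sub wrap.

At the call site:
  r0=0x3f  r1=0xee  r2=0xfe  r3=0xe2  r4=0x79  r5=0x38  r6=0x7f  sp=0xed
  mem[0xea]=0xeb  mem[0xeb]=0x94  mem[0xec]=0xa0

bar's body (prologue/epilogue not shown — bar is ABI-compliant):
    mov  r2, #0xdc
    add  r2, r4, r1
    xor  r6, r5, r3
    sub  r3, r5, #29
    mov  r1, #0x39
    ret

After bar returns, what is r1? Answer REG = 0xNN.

prologue: push r6 → mem[0xec]=0x7f, sp=0xec
body[0] mov  r2, #0xdc → r2=0xdc
body[1] add  r2, r4, r1 → r2=0x67
body[2] xor  r6, r5, r3 → r6=0xda
body[3] sub  r3, r5, #29 → r3=0x1b
body[4] mov  r1, #0x39 → r1=0x39
epilogue: pop r6=0x7f, sp=0xed
r1 is caller-saved → body value

REG = 0x39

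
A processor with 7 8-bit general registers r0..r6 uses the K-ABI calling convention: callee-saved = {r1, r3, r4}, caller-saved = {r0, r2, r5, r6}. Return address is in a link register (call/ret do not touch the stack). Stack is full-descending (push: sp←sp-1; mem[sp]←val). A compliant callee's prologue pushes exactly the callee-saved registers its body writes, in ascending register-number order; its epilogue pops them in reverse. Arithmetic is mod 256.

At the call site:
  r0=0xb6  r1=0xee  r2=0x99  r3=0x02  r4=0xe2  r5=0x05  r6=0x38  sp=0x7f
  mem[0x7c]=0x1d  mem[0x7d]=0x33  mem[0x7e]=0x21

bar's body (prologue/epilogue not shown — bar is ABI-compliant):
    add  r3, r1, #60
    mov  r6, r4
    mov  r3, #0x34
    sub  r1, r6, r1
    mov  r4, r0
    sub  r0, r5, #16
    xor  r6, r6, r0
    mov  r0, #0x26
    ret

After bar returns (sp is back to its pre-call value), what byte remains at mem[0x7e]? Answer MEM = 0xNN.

prologue: push r1 -> mem[0x7e]=0xee, sp=0x7e
prologue: push r3 -> mem[0x7d]=0x02, sp=0x7d
prologue: push r4 -> mem[0x7c]=0xe2, sp=0x7c
body[0] add  r3, r1, #60 -> r3=0x2a
body[1] mov  r6, r4 -> r6=0xe2
body[2] mov  r3, #0x34 -> r3=0x34
body[3] sub  r1, r6, r1 -> r1=0xf4
body[4] mov  r4, r0 -> r4=0xb6
body[5] sub  r0, r5, #16 -> r0=0xf5
body[6] xor  r6, r6, r0 -> r6=0x17
body[7] mov  r0, #0x26 -> r0=0x26
epilogue: pop r4=0xe2, sp=0x7d
epilogue: pop r3=0x02, sp=0x7e
epilogue: pop r1=0xee, sp=0x7f
prologue pushed ['r1', 'r3', 'r4'] at ['0x7e', '0x7d', '0x7c']

MEM = 0xee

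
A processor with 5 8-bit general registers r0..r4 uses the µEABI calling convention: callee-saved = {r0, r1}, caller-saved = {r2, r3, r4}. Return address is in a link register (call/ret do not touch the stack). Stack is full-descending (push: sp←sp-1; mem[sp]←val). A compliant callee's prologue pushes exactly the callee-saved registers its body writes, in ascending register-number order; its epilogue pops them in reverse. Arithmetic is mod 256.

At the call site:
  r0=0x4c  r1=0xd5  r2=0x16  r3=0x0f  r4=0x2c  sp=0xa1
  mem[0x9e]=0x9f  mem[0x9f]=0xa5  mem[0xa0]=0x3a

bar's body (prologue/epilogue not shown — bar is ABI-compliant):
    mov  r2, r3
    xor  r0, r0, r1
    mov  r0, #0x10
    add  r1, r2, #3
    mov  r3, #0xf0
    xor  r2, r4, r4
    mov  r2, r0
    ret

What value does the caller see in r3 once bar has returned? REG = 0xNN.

prologue: push r0 -> mem[0xa0]=0x4c, sp=0xa0
prologue: push r1 -> mem[0x9f]=0xd5, sp=0x9f
body[0] mov  r2, r3 -> r2=0x0f
body[1] xor  r0, r0, r1 -> r0=0x99
body[2] mov  r0, #0x10 -> r0=0x10
body[3] add  r1, r2, #3 -> r1=0x12
body[4] mov  r3, #0xf0 -> r3=0xf0
body[5] xor  r2, r4, r4 -> r2=0x00
body[6] mov  r2, r0 -> r2=0x10
epilogue: pop r1=0xd5, sp=0xa0
epilogue: pop r0=0x4c, sp=0xa1
r3 is caller-saved -> body value

REG = 0xf0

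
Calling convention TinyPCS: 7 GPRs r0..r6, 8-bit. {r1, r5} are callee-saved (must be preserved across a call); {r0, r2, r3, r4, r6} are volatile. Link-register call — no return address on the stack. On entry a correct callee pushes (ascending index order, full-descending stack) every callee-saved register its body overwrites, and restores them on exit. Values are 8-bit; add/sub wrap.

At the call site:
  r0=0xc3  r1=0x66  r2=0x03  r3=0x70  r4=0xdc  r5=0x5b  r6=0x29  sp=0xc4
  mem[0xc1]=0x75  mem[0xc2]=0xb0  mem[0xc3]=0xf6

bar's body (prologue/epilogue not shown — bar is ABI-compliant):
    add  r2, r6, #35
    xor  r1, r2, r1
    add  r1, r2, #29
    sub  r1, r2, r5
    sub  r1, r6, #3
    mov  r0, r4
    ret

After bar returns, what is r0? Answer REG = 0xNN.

REG = 0xdc

prologue: push r1 -> mem[0xc3]=0x66, sp=0xc3
body[0] add  r2, r6, #35 -> r2=0x4c
body[1] xor  r1, r2, r1 -> r1=0x2a
body[2] add  r1, r2, #29 -> r1=0x69
body[3] sub  r1, r2, r5 -> r1=0xf1
body[4] sub  r1, r6, #3 -> r1=0x26
body[5] mov  r0, r4 -> r0=0xdc
epilogue: pop r1=0x66, sp=0xc4
r0 is caller-saved -> body value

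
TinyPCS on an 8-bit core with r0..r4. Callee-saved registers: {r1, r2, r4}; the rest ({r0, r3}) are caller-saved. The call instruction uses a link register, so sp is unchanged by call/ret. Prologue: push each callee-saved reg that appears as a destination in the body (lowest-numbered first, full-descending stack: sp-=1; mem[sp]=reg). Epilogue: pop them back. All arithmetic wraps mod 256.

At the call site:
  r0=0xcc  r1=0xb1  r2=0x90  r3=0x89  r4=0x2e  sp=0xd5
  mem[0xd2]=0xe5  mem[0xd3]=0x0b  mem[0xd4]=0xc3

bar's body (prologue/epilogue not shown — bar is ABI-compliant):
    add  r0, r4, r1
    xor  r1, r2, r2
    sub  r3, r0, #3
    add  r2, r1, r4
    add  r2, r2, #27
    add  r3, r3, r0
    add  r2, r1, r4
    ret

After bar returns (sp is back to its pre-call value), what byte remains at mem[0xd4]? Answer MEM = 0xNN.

MEM = 0xb1

prologue: push r1 -> mem[0xd4]=0xb1, sp=0xd4
prologue: push r2 -> mem[0xd3]=0x90, sp=0xd3
body[0] add  r0, r4, r1 -> r0=0xdf
body[1] xor  r1, r2, r2 -> r1=0x00
body[2] sub  r3, r0, #3 -> r3=0xdc
body[3] add  r2, r1, r4 -> r2=0x2e
body[4] add  r2, r2, #27 -> r2=0x49
body[5] add  r3, r3, r0 -> r3=0xbb
body[6] add  r2, r1, r4 -> r2=0x2e
epilogue: pop r2=0x90, sp=0xd4
epilogue: pop r1=0xb1, sp=0xd5
prologue pushed ['r1', 'r2'] at ['0xd4', '0xd3']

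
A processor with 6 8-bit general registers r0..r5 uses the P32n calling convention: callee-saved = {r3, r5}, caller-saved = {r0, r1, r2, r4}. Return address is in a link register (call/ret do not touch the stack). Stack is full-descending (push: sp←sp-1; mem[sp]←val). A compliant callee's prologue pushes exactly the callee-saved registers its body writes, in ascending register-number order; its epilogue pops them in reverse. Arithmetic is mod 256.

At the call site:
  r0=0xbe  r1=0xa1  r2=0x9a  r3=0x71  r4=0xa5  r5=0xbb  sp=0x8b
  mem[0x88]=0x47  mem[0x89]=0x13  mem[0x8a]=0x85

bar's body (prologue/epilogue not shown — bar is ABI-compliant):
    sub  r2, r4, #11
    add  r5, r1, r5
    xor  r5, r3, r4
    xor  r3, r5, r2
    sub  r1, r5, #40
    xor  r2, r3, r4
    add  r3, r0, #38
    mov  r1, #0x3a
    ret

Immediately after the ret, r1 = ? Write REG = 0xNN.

REG = 0x3a

prologue: push r3 → mem[0x8a]=0x71, sp=0x8a
prologue: push r5 → mem[0x89]=0xbb, sp=0x89
body[0] sub  r2, r4, #11 → r2=0x9a
body[1] add  r5, r1, r5 → r5=0x5c
body[2] xor  r5, r3, r4 → r5=0xd4
body[3] xor  r3, r5, r2 → r3=0x4e
body[4] sub  r1, r5, #40 → r1=0xac
body[5] xor  r2, r3, r4 → r2=0xeb
body[6] add  r3, r0, #38 → r3=0xe4
body[7] mov  r1, #0x3a → r1=0x3a
epilogue: pop r5=0xbb, sp=0x8a
epilogue: pop r3=0x71, sp=0x8b
r1 is caller-saved → body value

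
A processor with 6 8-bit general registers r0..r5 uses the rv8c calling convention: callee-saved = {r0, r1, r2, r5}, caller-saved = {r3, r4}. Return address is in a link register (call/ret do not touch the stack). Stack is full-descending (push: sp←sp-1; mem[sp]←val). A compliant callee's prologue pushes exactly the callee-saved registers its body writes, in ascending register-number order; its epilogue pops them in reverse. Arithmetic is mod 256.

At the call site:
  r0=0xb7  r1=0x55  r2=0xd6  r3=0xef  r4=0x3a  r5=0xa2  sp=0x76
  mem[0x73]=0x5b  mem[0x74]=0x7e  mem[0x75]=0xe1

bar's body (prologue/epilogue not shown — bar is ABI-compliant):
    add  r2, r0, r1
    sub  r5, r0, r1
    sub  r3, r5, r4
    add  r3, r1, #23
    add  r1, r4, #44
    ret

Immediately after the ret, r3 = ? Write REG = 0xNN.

REG = 0x6c

prologue: push r1 → mem[0x75]=0x55, sp=0x75
prologue: push r2 → mem[0x74]=0xd6, sp=0x74
prologue: push r5 → mem[0x73]=0xa2, sp=0x73
body[0] add  r2, r0, r1 → r2=0x0c
body[1] sub  r5, r0, r1 → r5=0x62
body[2] sub  r3, r5, r4 → r3=0x28
body[3] add  r3, r1, #23 → r3=0x6c
body[4] add  r1, r4, #44 → r1=0x66
epilogue: pop r5=0xa2, sp=0x74
epilogue: pop r2=0xd6, sp=0x75
epilogue: pop r1=0x55, sp=0x76
r3 is caller-saved → body value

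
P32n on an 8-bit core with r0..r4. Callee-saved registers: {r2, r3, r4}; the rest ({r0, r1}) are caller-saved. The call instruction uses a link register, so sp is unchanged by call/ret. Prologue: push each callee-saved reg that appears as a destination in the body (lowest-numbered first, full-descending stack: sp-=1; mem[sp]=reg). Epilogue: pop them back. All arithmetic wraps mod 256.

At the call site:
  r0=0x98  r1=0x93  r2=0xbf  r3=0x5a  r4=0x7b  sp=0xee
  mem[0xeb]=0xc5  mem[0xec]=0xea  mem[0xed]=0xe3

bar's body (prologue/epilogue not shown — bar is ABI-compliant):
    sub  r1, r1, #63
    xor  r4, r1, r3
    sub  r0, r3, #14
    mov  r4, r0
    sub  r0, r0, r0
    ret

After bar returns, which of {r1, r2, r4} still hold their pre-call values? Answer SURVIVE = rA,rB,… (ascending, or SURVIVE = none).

SURVIVE = r2,r4

prologue: push r4 -> mem[0xed]=0x7b, sp=0xed
body[0] sub  r1, r1, #63 -> r1=0x54
body[1] xor  r4, r1, r3 -> r4=0x0e
body[2] sub  r0, r3, #14 -> r0=0x4c
body[3] mov  r4, r0 -> r4=0x4c
body[4] sub  r0, r0, r0 -> r0=0x00
epilogue: pop r4=0x7b, sp=0xee
r1: caller-saved, written=True
r2: callee-saved, written=False
r4: callee-saved, written=True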